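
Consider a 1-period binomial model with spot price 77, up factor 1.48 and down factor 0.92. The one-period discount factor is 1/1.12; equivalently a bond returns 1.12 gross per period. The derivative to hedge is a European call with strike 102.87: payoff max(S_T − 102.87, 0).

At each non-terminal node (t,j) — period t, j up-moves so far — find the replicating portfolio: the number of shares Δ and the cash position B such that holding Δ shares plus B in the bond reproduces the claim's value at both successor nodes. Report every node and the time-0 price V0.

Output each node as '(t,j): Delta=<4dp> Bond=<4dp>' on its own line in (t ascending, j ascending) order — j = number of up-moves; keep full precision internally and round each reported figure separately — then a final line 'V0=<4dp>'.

(0,0): Delta=0.2572 Bond=-16.2672
V0=3.5364

Since d<R<u, set p* = (R−d)/(u−d) = 0.3571; price each node as the discounted p*-expectation of its children.
Terminal payoffs: V(1,0)=0.0000, V(1,1)=11.0900
  t=0,j=0: stock 77.0000 → up 113.9600 (V=11.0900), down 70.8400 (V=0.0000). Price 3.5364; hedge Δ=0.2572, bond B=-16.2672.
Root portfolio cost Δ·77+B reproduces V0=3.5364.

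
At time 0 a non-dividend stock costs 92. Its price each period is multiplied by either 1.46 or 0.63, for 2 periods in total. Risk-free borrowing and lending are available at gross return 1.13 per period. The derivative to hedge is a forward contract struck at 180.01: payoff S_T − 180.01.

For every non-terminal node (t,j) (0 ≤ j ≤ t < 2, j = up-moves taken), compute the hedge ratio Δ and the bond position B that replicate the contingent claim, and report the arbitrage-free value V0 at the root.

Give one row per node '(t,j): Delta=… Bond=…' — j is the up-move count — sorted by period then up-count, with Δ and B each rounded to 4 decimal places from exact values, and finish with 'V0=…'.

(0,0): Delta=1.0000 Bond=-140.9742
(1,0): Delta=1.0000 Bond=-159.3009
(1,1): Delta=1.0000 Bond=-159.3009
V0=-48.9742

Risk-neutral probability p* = (R−d)/(u−d) = (1.13−0.63)/(1.46−0.63) = 0.6024.
Payoff layer (t=2): V(2,0)=-143.4952, V(2,1)=-95.3884, V(2,2)=16.0972
Node (1,0) S=57.9600: V=(p*·-95.3884+(1−p*)·-143.4952)/1.13=-101.3409; Δ=(-95.3884−-143.4952)/(84.6216−36.5148)=1.0000; B=V−Δ·S=-159.3009
Node (1,1) S=134.3200: V=(p*·16.0972+(1−p*)·-95.3884)/1.13=-24.9809; Δ=(16.0972−-95.3884)/(196.1072−84.6216)=1.0000; B=V−Δ·S=-159.3009
Node (0,0) S=92.0000: V=(p*·-24.9809+(1−p*)·-101.3409)/1.13=-48.9742; Δ=(-24.9809−-101.3409)/(134.3200−57.9600)=1.0000; B=V−Δ·S=-140.9742
The time-0 hedge costs -48.9742, which is the no-arbitrage price.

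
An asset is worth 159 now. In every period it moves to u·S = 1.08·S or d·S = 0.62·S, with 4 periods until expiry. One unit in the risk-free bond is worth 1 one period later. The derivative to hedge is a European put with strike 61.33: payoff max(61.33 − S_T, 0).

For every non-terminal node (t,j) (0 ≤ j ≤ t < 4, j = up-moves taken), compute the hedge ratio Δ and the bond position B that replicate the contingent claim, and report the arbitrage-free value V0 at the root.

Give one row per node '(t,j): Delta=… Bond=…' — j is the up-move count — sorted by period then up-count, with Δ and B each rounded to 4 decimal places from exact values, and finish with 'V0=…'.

(0,0): Delta=-0.0222 Bond=3.9135
(1,0): Delta=-0.1409 Bond=15.6200
(1,1): Delta=-0.0078 Bond=1.4489
(2,0): Delta=-0.7074 Bond=50.2404
(2,1): Delta=-0.0725 Bond=8.3314
(2,2): Delta=0.0000 Bond=0.0000
(3,0): Delta=-1.0000 Bond=61.3300
(3,1): Delta=-0.6720 Bond=47.9058
(3,2): Delta=0.0000 Bond=0.0000
(3,3): Delta=0.0000 Bond=0.0000
V0=0.3893

Risk-neutral probability p* = (R−d)/(u−d) = (1−0.62)/(1.08−0.62) = 0.8261.
Payoff layer (t=4): V(4,0)=37.8356, V(4,1)=20.4043, V(4,2)=0.0000, V(4,3)=0.0000, V(4,4)=0.0000
Node (3,0) S=37.8942: V=(p*·20.4043+(1−p*)·37.8356)/1=23.4358; Δ=(20.4043−37.8356)/(40.9257−23.4944)=-1.0000; B=V−Δ·S=61.3300
Node (3,1) S=66.0092: V=(p*·0.0000+(1−p*)·20.4043)/1=3.5486; Δ=(0.0000−20.4043)/(71.2899−40.9257)=-0.6720; B=V−Δ·S=47.9058
Node (3,2) S=114.9837: V=(p*·0.0000+(1−p*)·0.0000)/1=0.0000; Δ=(0.0000−0.0000)/(124.1824−71.2899)=0.0000; B=V−Δ·S=0.0000
Node (3,3) S=200.2942: V=(p*·0.0000+(1−p*)·0.0000)/1=0.0000; Δ=(0.0000−0.0000)/(216.3177−124.1824)=0.0000; B=V−Δ·S=0.0000
Node (2,0) S=61.1196: V=(p*·3.5486+(1−p*)·23.4358)/1=7.0072; Δ=(3.5486−23.4358)/(66.0092−37.8942)=-0.7074; B=V−Δ·S=50.2404
Node (2,1) S=106.4664: V=(p*·0.0000+(1−p*)·3.5486)/1=0.6171; Δ=(0.0000−3.5486)/(114.9837−66.0092)=-0.0725; B=V−Δ·S=8.3314
Node (2,2) S=185.4576: V=(p*·0.0000+(1−p*)·0.0000)/1=0.0000; Δ=(0.0000−0.0000)/(200.2942−114.9837)=0.0000; B=V−Δ·S=0.0000
Node (1,0) S=98.5800: V=(p*·0.6171+(1−p*)·7.0072)/1=1.7285; Δ=(0.6171−7.0072)/(106.4664−61.1196)=-0.1409; B=V−Δ·S=15.6200
Node (1,1) S=171.7200: V=(p*·0.0000+(1−p*)·0.6171)/1=0.1073; Δ=(0.0000−0.6171)/(185.4576−106.4664)=-0.0078; B=V−Δ·S=1.4489
Node (0,0) S=159.0000: V=(p*·0.1073+(1−p*)·1.7285)/1=0.3893; Δ=(0.1073−1.7285)/(171.7200−98.5800)=-0.0222; B=V−Δ·S=3.9135
Self-financing check: at every node Δ·S+B equals the discounted successor values.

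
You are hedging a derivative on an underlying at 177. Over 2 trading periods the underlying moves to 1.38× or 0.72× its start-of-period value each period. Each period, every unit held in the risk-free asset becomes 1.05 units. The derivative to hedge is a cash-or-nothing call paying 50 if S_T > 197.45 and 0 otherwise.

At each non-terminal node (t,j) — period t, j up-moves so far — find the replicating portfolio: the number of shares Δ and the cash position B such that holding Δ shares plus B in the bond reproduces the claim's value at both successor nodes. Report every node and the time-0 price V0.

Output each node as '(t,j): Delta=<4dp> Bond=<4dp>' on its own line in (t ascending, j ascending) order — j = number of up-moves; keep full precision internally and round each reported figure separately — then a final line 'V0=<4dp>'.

(0,0): Delta=0.2038 Bond=-24.7372
(1,0): Delta=0.0000 Bond=0.0000
(1,1): Delta=0.3102 Bond=-51.9481
V0=11.3379

No-arbitrage ⇒ martingale measure with p* = (R−d)/(u−d) = 0.5000.
At expiry t=2: V(2,0)=0.0000, V(2,1)=0.0000, V(2,2)=50.0000
Node (1,0) S=127.4400: V=(p*·0.0000+(1−p*)·0.0000)/1.05=0.0000; Δ=(0.0000−0.0000)/(175.8672−91.7568)=0.0000; B=V−Δ·S=0.0000
Node (1,1) S=244.2600: V=(p*·50.0000+(1−p*)·0.0000)/1.05=23.8095; Δ=(50.0000−0.0000)/(337.0788−175.8672)=0.3102; B=V−Δ·S=-51.9481
Node (0,0) S=177.0000: V=(p*·23.8095+(1−p*)·0.0000)/1.05=11.3379; Δ=(23.8095−0.0000)/(244.2600−127.4400)=0.2038; B=V−Δ·S=-24.7372
Root portfolio cost Δ·177+B reproduces V0=11.3379.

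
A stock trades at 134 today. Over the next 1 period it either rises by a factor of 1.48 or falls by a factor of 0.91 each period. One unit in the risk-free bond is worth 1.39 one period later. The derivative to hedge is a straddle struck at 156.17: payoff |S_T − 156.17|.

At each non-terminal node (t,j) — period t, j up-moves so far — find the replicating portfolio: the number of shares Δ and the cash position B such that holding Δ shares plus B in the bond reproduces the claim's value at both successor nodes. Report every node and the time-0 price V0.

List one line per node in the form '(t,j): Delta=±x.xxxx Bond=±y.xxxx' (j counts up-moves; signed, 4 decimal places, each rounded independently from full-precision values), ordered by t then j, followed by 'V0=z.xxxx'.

(0,0): Delta=0.1037 Bond=15.5293
V0=29.4241

Under the risk-neutral measure, an up-move has probability p* = (R−d)/(u−d) = 0.8421 and values discount at R = 1.39.
Payoff layer (t=1): V(1,0)=34.2300, V(1,1)=42.1500
(0,0): S=134.0000. Δ = (V_up−V_dn)/(S_up−S_dn) = (42.1500−34.2300)/(198.3200−121.9400) = 0.1037. V = [p*·42.1500 + (1−p*)·34.2300]/1.39 = 29.4241. B = V − Δ·S = 15.5293.
The time-0 hedge costs 29.4241, which is the no-arbitrage price.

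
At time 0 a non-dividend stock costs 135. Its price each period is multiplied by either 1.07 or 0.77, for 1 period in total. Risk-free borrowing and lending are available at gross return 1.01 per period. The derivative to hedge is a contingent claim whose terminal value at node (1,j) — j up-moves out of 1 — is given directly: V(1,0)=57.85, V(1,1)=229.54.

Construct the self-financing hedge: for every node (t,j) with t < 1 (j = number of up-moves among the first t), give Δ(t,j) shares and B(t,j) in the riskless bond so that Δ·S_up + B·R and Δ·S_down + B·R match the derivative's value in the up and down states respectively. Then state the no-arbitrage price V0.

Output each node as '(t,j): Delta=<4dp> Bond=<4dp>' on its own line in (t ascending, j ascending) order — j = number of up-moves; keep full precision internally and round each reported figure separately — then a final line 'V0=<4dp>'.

Since d<R<u, set p* = (R−d)/(u−d) = 0.8000; price each node as the discounted p*-expectation of its children.
Payoff layer (t=1): V(1,0)=57.8500, V(1,1)=229.5400
  t=0,j=0: stock 135.0000 → up 144.4500 (V=229.5400), down 103.9500 (V=57.8500). Price 193.2693; hedge Δ=4.2393, bond B=-379.0307.
The time-0 hedge costs 193.2693, which is the no-arbitrage price.

(0,0): Delta=4.2393 Bond=-379.0307
V0=193.2693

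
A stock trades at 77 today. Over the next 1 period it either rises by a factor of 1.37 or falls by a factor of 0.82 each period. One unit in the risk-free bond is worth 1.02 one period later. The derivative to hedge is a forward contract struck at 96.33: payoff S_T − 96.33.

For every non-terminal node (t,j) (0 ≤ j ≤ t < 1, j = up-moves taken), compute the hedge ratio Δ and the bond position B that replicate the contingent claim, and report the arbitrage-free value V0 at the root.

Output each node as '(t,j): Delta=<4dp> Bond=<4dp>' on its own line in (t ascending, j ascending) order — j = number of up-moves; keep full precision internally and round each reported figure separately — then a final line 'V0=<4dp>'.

Under the risk-neutral measure, an up-move has probability p* = (R−d)/(u−d) = 0.3636 and values discount at R = 1.02.
Terminal values V(1,·): V(1,0)=-33.1900, V(1,1)=9.1600
Node (0,0) S=77.0000: V=(p*·9.1600+(1−p*)·-33.1900)/1.02=-17.4412; Δ=(9.1600−-33.1900)/(105.4900−63.1400)=1.0000; B=V−Δ·S=-94.4412
The time-0 hedge costs -17.4412, which is the no-arbitrage price.

(0,0): Delta=1.0000 Bond=-94.4412
V0=-17.4412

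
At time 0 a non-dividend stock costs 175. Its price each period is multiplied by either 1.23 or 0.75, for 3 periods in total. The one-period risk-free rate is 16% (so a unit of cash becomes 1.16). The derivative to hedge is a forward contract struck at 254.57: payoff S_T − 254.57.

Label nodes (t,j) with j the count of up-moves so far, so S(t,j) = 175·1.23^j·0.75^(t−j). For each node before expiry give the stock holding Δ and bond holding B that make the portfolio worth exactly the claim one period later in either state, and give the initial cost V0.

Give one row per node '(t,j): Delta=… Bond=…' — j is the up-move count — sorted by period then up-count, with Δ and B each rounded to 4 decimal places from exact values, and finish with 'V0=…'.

(0,0): Delta=1.0000 Bond=-163.0922
(1,0): Delta=1.0000 Bond=-189.1870
(1,1): Delta=1.0000 Bond=-189.1870
(2,0): Delta=1.0000 Bond=-219.4569
(2,1): Delta=1.0000 Bond=-219.4569
(2,2): Delta=1.0000 Bond=-219.4569
V0=11.9078

Under the risk-neutral measure, an up-move has probability p* = (R−d)/(u−d) = 0.8542 and values discount at R = 1.16.
Payoff layer (t=3): V(3,0)=-180.7419, V(3,1)=-133.4919, V(3,2)=-56.0019, V(3,3)=71.0817
Node (2,0) S=98.4375: V=(p*·-133.4919+(1−p*)·-180.7419)/1.16=-121.0194; Δ=(-133.4919−-180.7419)/(121.0781−73.8281)=1.0000; B=V−Δ·S=-219.4569
Node (2,1) S=161.4375: V=(p*·-56.0019+(1−p*)·-133.4919)/1.16=-58.0194; Δ=(-56.0019−-133.4919)/(198.5681−121.0781)=1.0000; B=V−Δ·S=-219.4569
Node (2,2) S=264.7575: V=(p*·71.0817+(1−p*)·-56.0019)/1.16=45.3006; Δ=(71.0817−-56.0019)/(325.6517−198.5681)=1.0000; B=V−Δ·S=-219.4569
Node (1,0) S=131.2500: V=(p*·-58.0194+(1−p*)·-121.0194)/1.16=-57.9370; Δ=(-58.0194−-121.0194)/(161.4375−98.4375)=1.0000; B=V−Δ·S=-189.1870
Node (1,1) S=215.2500: V=(p*·45.3006+(1−p*)·-58.0194)/1.16=26.0630; Δ=(45.3006−-58.0194)/(264.7575−161.4375)=1.0000; B=V−Δ·S=-189.1870
Node (0,0) S=175.0000: V=(p*·26.0630+(1−p*)·-57.9370)/1.16=11.9078; Δ=(26.0630−-57.9370)/(215.2500−131.2500)=1.0000; B=V−Δ·S=-163.0922
The time-0 hedge costs 11.9078, which is the no-arbitrage price.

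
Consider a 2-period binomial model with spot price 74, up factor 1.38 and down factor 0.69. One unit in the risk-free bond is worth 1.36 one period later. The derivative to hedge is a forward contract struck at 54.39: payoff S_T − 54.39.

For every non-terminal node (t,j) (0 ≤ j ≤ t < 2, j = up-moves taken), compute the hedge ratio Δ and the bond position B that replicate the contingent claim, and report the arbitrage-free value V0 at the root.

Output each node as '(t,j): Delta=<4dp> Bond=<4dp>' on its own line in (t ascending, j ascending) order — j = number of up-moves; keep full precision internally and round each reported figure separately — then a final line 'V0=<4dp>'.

Since d<R<u, set p* = (R−d)/(u−d) = 0.9710; price each node as the discounted p*-expectation of its children.
Terminal values V(2,·): V(2,0)=-19.1586, V(2,1)=16.0728, V(2,2)=86.5356
Node (1,0) S=51.0600: V=(p*·16.0728+(1−p*)·-19.1586)/1.36=11.0674; Δ=(16.0728−-19.1586)/(70.4628−35.2314)=1.0000; B=V−Δ·S=-39.9926
Node (1,1) S=102.1200: V=(p*·86.5356+(1−p*)·16.0728)/1.36=62.1274; Δ=(86.5356−16.0728)/(140.9256−70.4628)=1.0000; B=V−Δ·S=-39.9926
Node (0,0) S=74.0000: V=(p*·62.1274+(1−p*)·11.0674)/1.36=44.5936; Δ=(62.1274−11.0674)/(102.1200−51.0600)=1.0000; B=V−Δ·S=-29.4064
Self-financing check: at every node Δ·S+B equals the discounted successor values.

(0,0): Delta=1.0000 Bond=-29.4064
(1,0): Delta=1.0000 Bond=-39.9926
(1,1): Delta=1.0000 Bond=-39.9926
V0=44.5936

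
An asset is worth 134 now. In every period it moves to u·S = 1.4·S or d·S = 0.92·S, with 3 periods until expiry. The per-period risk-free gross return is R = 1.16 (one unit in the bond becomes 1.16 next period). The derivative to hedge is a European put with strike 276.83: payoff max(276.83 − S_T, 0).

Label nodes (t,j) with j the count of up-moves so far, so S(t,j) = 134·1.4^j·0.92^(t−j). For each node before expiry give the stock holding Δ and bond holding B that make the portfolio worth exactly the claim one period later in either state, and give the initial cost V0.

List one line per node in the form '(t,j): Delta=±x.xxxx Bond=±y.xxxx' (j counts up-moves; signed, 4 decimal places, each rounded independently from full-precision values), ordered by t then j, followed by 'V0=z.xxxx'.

Since d<R<u, set p* = (R−d)/(u−d) = 0.5000; price each node as the discounted p*-expectation of its children.
Terminal values V(3,·): V(3,0)=172.4858, V(3,1)=118.0454, V(3,2)=35.2012, V(3,3)=0.0000
Node (2,0) S=113.4176: V=(p*·118.0454+(1−p*)·172.4858)/1.16=125.2290; Δ=(118.0454−172.4858)/(158.7846−104.3442)=-1.0000; B=V−Δ·S=238.6466
Node (2,1) S=172.5920: V=(p*·35.2012+(1−p*)·118.0454)/1.16=66.0546; Δ=(35.2012−118.0454)/(241.6288−158.7846)=-1.0000; B=V−Δ·S=238.6466
Node (2,2) S=262.6400: V=(p*·0.0000+(1−p*)·35.2012)/1.16=15.1729; Δ=(0.0000−35.2012)/(367.6960−241.6288)=-0.2792; B=V−Δ·S=88.5088
Node (1,0) S=123.2800: V=(p*·66.0546+(1−p*)·125.2290)/1.16=82.4498; Δ=(66.0546−125.2290)/(172.5920−113.4176)=-1.0000; B=V−Δ·S=205.7298
Node (1,1) S=187.6000: V=(p*·15.1729+(1−p*)·66.0546)/1.16=35.0118; Δ=(15.1729−66.0546)/(262.6400−172.5920)=-0.5650; B=V−Δ·S=141.0152
Node (0,0) S=134.0000: V=(p*·35.0118+(1−p*)·82.4498)/1.16=50.6300; Δ=(35.0118−82.4498)/(187.6000−123.2800)=-0.7375; B=V−Δ·S=149.4591
The time-0 hedge costs 50.6300, which is the no-arbitrage price.

(0,0): Delta=-0.7375 Bond=149.4591
(1,0): Delta=-1.0000 Bond=205.7298
(1,1): Delta=-0.5650 Bond=141.0152
(2,0): Delta=-1.0000 Bond=238.6466
(2,1): Delta=-1.0000 Bond=238.6466
(2,2): Delta=-0.2792 Bond=88.5088
V0=50.6300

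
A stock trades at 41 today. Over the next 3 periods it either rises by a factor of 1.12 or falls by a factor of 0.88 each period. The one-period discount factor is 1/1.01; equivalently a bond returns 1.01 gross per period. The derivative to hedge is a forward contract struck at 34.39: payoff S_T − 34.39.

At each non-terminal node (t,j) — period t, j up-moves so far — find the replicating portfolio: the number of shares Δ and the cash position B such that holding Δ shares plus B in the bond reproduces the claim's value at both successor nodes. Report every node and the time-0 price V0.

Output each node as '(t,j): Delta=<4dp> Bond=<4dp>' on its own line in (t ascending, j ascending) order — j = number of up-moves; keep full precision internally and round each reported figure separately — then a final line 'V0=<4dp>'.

Risk-neutral probability p* = (R−d)/(u−d) = (1.01−0.88)/(1.12−0.88) = 0.5417.
Terminal payoffs: V(3,0)=-6.4496, V(3,1)=1.1704, V(3,2)=10.8688, V(3,3)=23.2120
Node (2,0) S=31.7504: V=(p*·1.1704+(1−p*)·-6.4496)/1.01=-2.2991; Δ=(1.1704−-6.4496)/(35.5604−27.9404)=1.0000; B=V−Δ·S=-34.0495
Node (2,1) S=40.4096: V=(p*·10.8688+(1−p*)·1.1704)/1.01=6.3601; Δ=(10.8688−1.1704)/(45.2588−35.5604)=1.0000; B=V−Δ·S=-34.0495
Node (2,2) S=51.4304: V=(p*·23.2120+(1−p*)·10.8688)/1.01=17.3809; Δ=(23.2120−10.8688)/(57.6020−45.2588)=1.0000; B=V−Δ·S=-34.0495
Node (1,0) S=36.0800: V=(p*·6.3601+(1−p*)·-2.2991)/1.01=2.3676; Δ=(6.3601−-2.2991)/(40.4096−31.7504)=1.0000; B=V−Δ·S=-33.7124
Node (1,1) S=45.9200: V=(p*·17.3809+(1−p*)·6.3601)/1.01=12.2076; Δ=(17.3809−6.3601)/(51.4304−40.4096)=1.0000; B=V−Δ·S=-33.7124
Node (0,0) S=41.0000: V=(p*·12.2076+(1−p*)·2.3676)/1.01=7.6214; Δ=(12.2076−2.3676)/(45.9200−36.0800)=1.0000; B=V−Δ·S=-33.3786
The time-0 hedge costs 7.6214, which is the no-arbitrage price.

(0,0): Delta=1.0000 Bond=-33.3786
(1,0): Delta=1.0000 Bond=-33.7124
(1,1): Delta=1.0000 Bond=-33.7124
(2,0): Delta=1.0000 Bond=-34.0495
(2,1): Delta=1.0000 Bond=-34.0495
(2,2): Delta=1.0000 Bond=-34.0495
V0=7.6214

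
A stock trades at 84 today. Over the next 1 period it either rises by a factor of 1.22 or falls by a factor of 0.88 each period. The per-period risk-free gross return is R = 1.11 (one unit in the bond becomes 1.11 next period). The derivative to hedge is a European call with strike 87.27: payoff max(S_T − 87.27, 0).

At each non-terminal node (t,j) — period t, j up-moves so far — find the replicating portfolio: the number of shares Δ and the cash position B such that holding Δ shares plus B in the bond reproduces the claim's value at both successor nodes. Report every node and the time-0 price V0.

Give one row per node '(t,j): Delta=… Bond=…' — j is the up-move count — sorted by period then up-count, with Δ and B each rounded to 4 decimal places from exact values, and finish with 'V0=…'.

(0,0): Delta=0.5326 Bond=-35.4658
V0=9.2695

Since d<R<u, set p* = (R−d)/(u−d) = 0.6765; price each node as the discounted p*-expectation of its children.
Terminal values V(1,·): V(1,0)=0.0000, V(1,1)=15.2100
  t=0,j=0: stock 84.0000 → up 102.4800 (V=15.2100), down 73.9200 (V=0.0000). Price 9.2695; hedge Δ=0.5326, bond B=-35.4658.
Root portfolio cost Δ·84+B reproduces V0=9.2695.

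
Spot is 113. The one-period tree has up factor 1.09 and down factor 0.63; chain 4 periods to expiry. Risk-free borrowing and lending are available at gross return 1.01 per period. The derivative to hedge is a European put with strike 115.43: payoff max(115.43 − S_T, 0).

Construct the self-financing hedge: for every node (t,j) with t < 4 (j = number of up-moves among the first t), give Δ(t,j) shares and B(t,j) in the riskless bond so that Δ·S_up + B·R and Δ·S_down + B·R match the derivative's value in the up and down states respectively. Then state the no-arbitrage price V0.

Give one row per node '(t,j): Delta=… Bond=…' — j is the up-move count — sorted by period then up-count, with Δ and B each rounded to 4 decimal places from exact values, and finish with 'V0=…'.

(0,0): Delta=-0.5360 Bond=78.2218
(1,0): Delta=-1.0000 Bond=112.0352
(1,1): Delta=-0.4796 Bond=72.0500
(2,0): Delta=-1.0000 Bond=113.1556
(2,1): Delta=-1.0000 Bond=113.1556
(2,2): Delta=-0.4162 Bond=64.2684
(3,0): Delta=-1.0000 Bond=114.2871
(3,1): Delta=-1.0000 Bond=114.2871
(3,2): Delta=-1.0000 Bond=114.2871
(3,3): Delta=-0.3452 Bond=54.5162
V0=17.6523

Risk-neutral probability p* = (R−d)/(u−d) = (1.01−0.63)/(1.09−0.63) = 0.8261.
At expiry t=4: V(4,0)=97.6292, V(4,1)=84.6317, V(4,2)=62.1441, V(4,3)=23.2369, V(4,4)=0.0000
Node (3,0) S=28.2553: V=(p*·84.6317+(1−p*)·97.6292)/1.01=86.0318; Δ=(84.6317−97.6292)/(30.7983−17.8008)=-1.0000; B=V−Δ·S=114.2871
Node (3,1) S=48.8862: V=(p*·62.1441+(1−p*)·84.6317)/1.01=65.4010; Δ=(62.1441−84.6317)/(53.2859−30.7983)=-1.0000; B=V−Δ·S=114.2871
Node (3,2) S=84.5808: V=(p*·23.2369+(1−p*)·62.1441)/1.01=29.7063; Δ=(23.2369−62.1441)/(92.1931−53.2859)=-1.0000; B=V−Δ·S=114.2871
Node (3,3) S=146.3383: V=(p*·0.0000+(1−p*)·23.2369)/1.01=4.0012; Δ=(0.0000−23.2369)/(159.5087−92.1931)=-0.3452; B=V−Δ·S=54.5162
Node (2,0) S=44.8497: V=(p*·65.4010+(1−p*)·86.0318)/1.01=68.3059; Δ=(65.4010−86.0318)/(48.8862−28.2553)=-1.0000; B=V−Δ·S=113.1556
Node (2,1) S=77.5971: V=(p*·29.7063+(1−p*)·65.4010)/1.01=35.5585; Δ=(29.7063−65.4010)/(84.5808−48.8862)=-1.0000; B=V−Δ·S=113.1556
Node (2,2) S=134.2553: V=(p*·4.0012+(1−p*)·29.7063)/1.01=8.3878; Δ=(4.0012−29.7063)/(146.3383−84.5808)=-0.4162; B=V−Δ·S=64.2684
Node (1,0) S=71.1900: V=(p*·35.5585+(1−p*)·68.3059)/1.01=40.8452; Δ=(35.5585−68.3059)/(77.5971−44.8497)=-1.0000; B=V−Δ·S=112.0352
Node (1,1) S=123.1700: V=(p*·8.3878+(1−p*)·35.5585)/1.01=12.9833; Δ=(8.3878−35.5585)/(134.2553−77.5971)=-0.4796; B=V−Δ·S=72.0500
Node (0,0) S=113.0000: V=(p*·12.9833+(1−p*)·40.8452)/1.01=17.6523; Δ=(12.9833−40.8452)/(123.1700−71.1900)=-0.5360; B=V−Δ·S=78.2218
Check: Δ(0,0)·S0 + B(0,0) = 17.6523 = V0.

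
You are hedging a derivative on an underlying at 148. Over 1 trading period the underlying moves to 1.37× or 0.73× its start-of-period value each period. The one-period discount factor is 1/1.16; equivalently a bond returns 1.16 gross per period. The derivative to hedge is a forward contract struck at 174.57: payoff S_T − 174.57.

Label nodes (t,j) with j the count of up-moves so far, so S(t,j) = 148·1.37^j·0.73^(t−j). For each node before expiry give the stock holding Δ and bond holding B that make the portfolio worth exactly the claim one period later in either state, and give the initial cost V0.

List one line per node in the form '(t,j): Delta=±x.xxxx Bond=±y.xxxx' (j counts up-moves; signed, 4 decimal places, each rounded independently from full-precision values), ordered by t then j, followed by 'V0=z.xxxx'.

No-arbitrage ⇒ martingale measure with p* = (R−d)/(u−d) = 0.6719.
Payoff layer (t=1): V(1,0)=-66.5300, V(1,1)=28.1900
(0,0): S=148.0000. Δ = (V_up−V_dn)/(S_up−S_dn) = (28.1900−-66.5300)/(202.7600−108.0400) = 1.0000. V = [p*·28.1900 + (1−p*)·-66.5300]/1.16 = -2.4914. B = V − Δ·S = -150.4914.
The time-0 hedge costs -2.4914, which is the no-arbitrage price.

(0,0): Delta=1.0000 Bond=-150.4914
V0=-2.4914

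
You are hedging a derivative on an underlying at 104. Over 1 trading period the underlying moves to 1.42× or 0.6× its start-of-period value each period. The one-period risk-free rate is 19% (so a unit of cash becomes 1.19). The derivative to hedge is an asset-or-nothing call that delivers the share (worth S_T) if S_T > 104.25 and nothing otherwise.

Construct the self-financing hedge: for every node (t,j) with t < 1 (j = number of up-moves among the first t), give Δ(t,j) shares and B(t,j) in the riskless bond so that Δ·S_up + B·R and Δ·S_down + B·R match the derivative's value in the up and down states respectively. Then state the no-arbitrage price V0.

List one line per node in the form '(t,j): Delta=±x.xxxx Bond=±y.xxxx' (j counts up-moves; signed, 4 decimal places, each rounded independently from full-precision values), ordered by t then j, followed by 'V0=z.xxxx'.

No-arbitrage ⇒ martingale measure with p* = (R−d)/(u−d) = 0.7195.
At expiry t=1: V(1,0)=0.0000, V(1,1)=147.6800
Node (0,0) S=104.0000: V=(p*·147.6800+(1−p*)·0.0000)/1.19=89.2921; Δ=(147.6800−0.0000)/(147.6800−62.4000)=1.7317; B=V−Δ·S=-90.8055
Self-financing check: at every node Δ·S+B equals the discounted successor values.

(0,0): Delta=1.7317 Bond=-90.8055
V0=89.2921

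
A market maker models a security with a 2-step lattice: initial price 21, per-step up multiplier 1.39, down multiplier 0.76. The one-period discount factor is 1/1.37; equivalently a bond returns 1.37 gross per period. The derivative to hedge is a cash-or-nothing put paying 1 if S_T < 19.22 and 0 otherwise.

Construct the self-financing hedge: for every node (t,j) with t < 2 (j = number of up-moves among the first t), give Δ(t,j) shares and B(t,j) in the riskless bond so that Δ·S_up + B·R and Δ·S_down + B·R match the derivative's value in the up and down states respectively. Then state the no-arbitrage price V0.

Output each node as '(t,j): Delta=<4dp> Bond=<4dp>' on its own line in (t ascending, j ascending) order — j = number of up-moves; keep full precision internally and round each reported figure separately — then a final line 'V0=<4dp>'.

Risk-neutral probability p* = (R−d)/(u−d) = (1.37−0.76)/(1.39−0.76) = 0.9683.
Payoff layer (t=2): V(2,0)=1.0000, V(2,1)=0.0000, V(2,2)=0.0000
Node (1,0) S=15.9600: V=(p*·0.0000+(1−p*)·1.0000)/1.37=0.0232; Δ=(0.0000−1.0000)/(22.1844−12.1296)=-0.0995; B=V−Δ·S=1.6105
Node (1,1) S=29.1900: V=(p*·0.0000+(1−p*)·0.0000)/1.37=0.0000; Δ=(0.0000−0.0000)/(40.5741−22.1844)=0.0000; B=V−Δ·S=0.0000
Node (0,0) S=21.0000: V=(p*·0.0000+(1−p*)·0.0232)/1.37=0.0005; Δ=(0.0000−0.0232)/(29.1900−15.9600)=-0.0018; B=V−Δ·S=0.0373
Root portfolio cost Δ·21+B reproduces V0=0.0005.

(0,0): Delta=-0.0018 Bond=0.0373
(1,0): Delta=-0.0995 Bond=1.6105
(1,1): Delta=0.0000 Bond=0.0000
V0=0.0005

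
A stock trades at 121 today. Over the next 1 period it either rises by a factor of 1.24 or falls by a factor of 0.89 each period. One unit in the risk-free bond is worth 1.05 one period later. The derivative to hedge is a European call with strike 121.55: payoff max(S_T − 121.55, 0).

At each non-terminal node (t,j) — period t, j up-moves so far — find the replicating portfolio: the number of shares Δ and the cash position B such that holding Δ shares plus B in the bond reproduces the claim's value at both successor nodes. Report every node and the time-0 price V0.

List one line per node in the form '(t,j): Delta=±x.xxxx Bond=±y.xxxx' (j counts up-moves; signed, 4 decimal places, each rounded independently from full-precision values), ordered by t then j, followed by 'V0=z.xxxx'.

(0,0): Delta=0.6727 Bond=-68.9962
V0=12.4038

Under the risk-neutral measure, an up-move has probability p* = (R−d)/(u−d) = 0.4571 and values discount at R = 1.05.
At expiry t=1: V(1,0)=0.0000, V(1,1)=28.4900
  t=0,j=0: stock 121.0000 → up 150.0400 (V=28.4900), down 107.6900 (V=0.0000). Price 12.4038; hedge Δ=0.6727, bond B=-68.9962.
Check: Δ(0,0)·S0 + B(0,0) = 12.4038 = V0.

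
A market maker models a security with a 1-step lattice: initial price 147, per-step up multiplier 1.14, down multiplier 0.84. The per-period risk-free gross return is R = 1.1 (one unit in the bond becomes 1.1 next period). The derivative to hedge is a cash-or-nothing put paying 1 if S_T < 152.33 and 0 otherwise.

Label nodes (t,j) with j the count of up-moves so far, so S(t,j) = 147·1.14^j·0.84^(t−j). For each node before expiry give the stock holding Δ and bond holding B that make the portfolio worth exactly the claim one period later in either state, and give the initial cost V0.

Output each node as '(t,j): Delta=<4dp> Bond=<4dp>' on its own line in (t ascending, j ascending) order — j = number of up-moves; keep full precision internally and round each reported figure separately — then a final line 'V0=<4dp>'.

Under the risk-neutral measure, an up-move has probability p* = (R−d)/(u−d) = 0.8667 and values discount at R = 1.1.
Terminal values V(1,·): V(1,0)=1.0000, V(1,1)=0.0000
  t=0,j=0: stock 147.0000 → up 167.5800 (V=0.0000), down 123.4800 (V=1.0000). Price 0.1212; hedge Δ=-0.0227, bond B=3.4545.
Self-financing check: at every node Δ·S+B equals the discounted successor values.

(0,0): Delta=-0.0227 Bond=3.4545
V0=0.1212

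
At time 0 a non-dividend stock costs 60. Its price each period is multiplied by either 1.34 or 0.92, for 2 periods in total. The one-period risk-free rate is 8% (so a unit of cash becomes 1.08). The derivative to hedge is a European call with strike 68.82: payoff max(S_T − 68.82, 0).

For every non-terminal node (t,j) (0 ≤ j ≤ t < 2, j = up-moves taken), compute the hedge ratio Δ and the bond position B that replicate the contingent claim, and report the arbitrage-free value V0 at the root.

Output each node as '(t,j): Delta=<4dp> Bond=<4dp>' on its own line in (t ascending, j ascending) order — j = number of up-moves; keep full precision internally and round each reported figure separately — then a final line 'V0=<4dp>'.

(0,0): Delta=0.5898 Bond=-28.4618
(1,0): Delta=0.2220 Bond=-10.4413
(1,1): Delta=1.0000 Bond=-63.7222
V0=6.9237

Under the risk-neutral measure, an up-move has probability p* = (R−d)/(u−d) = 0.3810 and values discount at R = 1.08.
At expiry t=2: V(2,0)=0.0000, V(2,1)=5.1480, V(2,2)=38.9160
Node (1,0) S=55.2000: V=(p*·5.1480+(1−p*)·0.0000)/1.08=1.8159; Δ=(5.1480−0.0000)/(73.9680−50.7840)=0.2220; B=V−Δ·S=-10.4413
Node (1,1) S=80.4000: V=(p*·38.9160+(1−p*)·5.1480)/1.08=16.6778; Δ=(38.9160−5.1480)/(107.7360−73.9680)=1.0000; B=V−Δ·S=-63.7222
Node (0,0) S=60.0000: V=(p*·16.6778+(1−p*)·1.8159)/1.08=6.9237; Δ=(16.6778−1.8159)/(80.4000−55.2000)=0.5898; B=V−Δ·S=-28.4618
Each (Δ,B) replicates both successor values, so the strategy is self-financing and V0 is arbitrage-free.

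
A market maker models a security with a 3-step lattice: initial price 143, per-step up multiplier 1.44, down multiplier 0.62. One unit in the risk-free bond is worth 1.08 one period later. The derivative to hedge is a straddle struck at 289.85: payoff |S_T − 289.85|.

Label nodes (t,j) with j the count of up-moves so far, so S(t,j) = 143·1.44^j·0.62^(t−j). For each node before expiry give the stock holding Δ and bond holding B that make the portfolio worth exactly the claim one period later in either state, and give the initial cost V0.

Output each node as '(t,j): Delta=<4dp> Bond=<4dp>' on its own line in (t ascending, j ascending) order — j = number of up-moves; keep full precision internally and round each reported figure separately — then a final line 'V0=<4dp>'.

Since d<R<u, set p* = (R−d)/(u−d) = 0.5610; price each node as the discounted p*-expectation of its children.
Payoff layer (t=3): V(3,0)=255.7691, V(3,1)=210.6944, V(3,2)=106.0046, V(3,3)=137.1457
(2,0): S=54.9692. Δ = (V_up−V_dn)/(S_up−S_dn) = (210.6944−255.7691)/(79.1556−34.0809) = -1.0000. V = [p*·210.6944 + (1−p*)·255.7691]/1.08 = 213.4104. B = V − Δ·S = 268.3796.
(2,1): S=127.6704. Δ = (V_up−V_dn)/(S_up−S_dn) = (106.0046−210.6944)/(183.8454−79.1556) = -1.0000. V = [p*·106.0046 + (1−p*)·210.6944]/1.08 = 140.7092. B = V − Δ·S = 268.3796.
(2,2): S=296.5248. Δ = (V_up−V_dn)/(S_up−S_dn) = (137.1457−106.0046)/(426.9957−183.8454) = 0.1281. V = [p*·137.1457 + (1−p*)·106.0046]/1.08 = 114.3278. B = V − Δ·S = 76.3509.
(1,0): S=88.6600. Δ = (V_up−V_dn)/(S_up−S_dn) = (140.7092−213.4104)/(127.6704−54.9692) = -1.0000. V = [p*·140.7092 + (1−p*)·213.4104]/1.08 = 159.8397. B = V − Δ·S = 248.4997.
(1,1): S=205.9200. Δ = (V_up−V_dn)/(S_up−S_dn) = (114.3278−140.7092)/(296.5248−127.6704) = -0.1562. V = [p*·114.3278 + (1−p*)·140.7092]/1.08 = 116.5832. B = V − Δ·S = 148.7557.
(0,0): S=143.0000. Δ = (V_up−V_dn)/(S_up−S_dn) = (116.5832−159.8397)/(205.9200−88.6600) = -0.3689. V = [p*·116.5832 + (1−p*)·159.8397]/1.08 = 125.5313. B = V − Δ·S = 178.2831.
The time-0 hedge costs 125.5313, which is the no-arbitrage price.

(0,0): Delta=-0.3689 Bond=178.2831
(1,0): Delta=-1.0000 Bond=248.4997
(1,1): Delta=-0.1562 Bond=148.7557
(2,0): Delta=-1.0000 Bond=268.3796
(2,1): Delta=-1.0000 Bond=268.3796
(2,2): Delta=0.1281 Bond=76.3509
V0=125.5313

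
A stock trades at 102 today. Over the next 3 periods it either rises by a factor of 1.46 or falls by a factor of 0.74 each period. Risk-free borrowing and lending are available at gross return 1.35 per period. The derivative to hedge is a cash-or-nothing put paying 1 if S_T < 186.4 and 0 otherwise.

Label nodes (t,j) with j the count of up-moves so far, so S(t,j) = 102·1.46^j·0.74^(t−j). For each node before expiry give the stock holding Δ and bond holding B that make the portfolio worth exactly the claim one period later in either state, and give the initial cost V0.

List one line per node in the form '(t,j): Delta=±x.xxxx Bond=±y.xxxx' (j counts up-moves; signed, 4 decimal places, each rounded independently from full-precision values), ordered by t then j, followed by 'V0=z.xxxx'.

(0,0): Delta=-0.0054 Bond=0.7063
(1,0): Delta=0.0000 Bond=0.5487
(1,1): Delta=-0.0059 Bond=1.0265
(2,0): Delta=0.0000 Bond=0.7407
(2,1): Delta=0.0000 Bond=0.7407
(2,2): Delta=-0.0064 Bond=1.5021
V0=0.1593

Risk-neutral probability p* = (R−d)/(u−d) = (1.35−0.74)/(1.46−0.74) = 0.8472.
Terminal values V(3,·): V(3,0)=1.0000, V(3,1)=1.0000, V(3,2)=1.0000, V(3,3)=0.0000
Node (2,0) S=55.8552: V=(p*·1.0000+(1−p*)·1.0000)/1.35=0.7407; Δ=(1.0000−1.0000)/(81.5486−41.3328)=0.0000; B=V−Δ·S=0.7407
Node (2,1) S=110.2008: V=(p*·1.0000+(1−p*)·1.0000)/1.35=0.7407; Δ=(1.0000−1.0000)/(160.8932−81.5486)=0.0000; B=V−Δ·S=0.7407
Node (2,2) S=217.4232: V=(p*·0.0000+(1−p*)·1.0000)/1.35=0.1132; Δ=(0.0000−1.0000)/(317.4379−160.8932)=-0.0064; B=V−Δ·S=1.5021
Node (1,0) S=75.4800: V=(p*·0.7407+(1−p*)·0.7407)/1.35=0.5487; Δ=(0.7407−0.7407)/(110.2008−55.8552)=0.0000; B=V−Δ·S=0.5487
Node (1,1) S=148.9200: V=(p*·0.1132+(1−p*)·0.7407)/1.35=0.1549; Δ=(0.1132−0.7407)/(217.4232−110.2008)=-0.0059; B=V−Δ·S=1.0265
Node (0,0) S=102.0000: V=(p*·0.1549+(1−p*)·0.5487)/1.35=0.1593; Δ=(0.1549−0.5487)/(148.9200−75.4800)=-0.0054; B=V−Δ·S=0.7063
Self-financing check: at every node Δ·S+B equals the discounted successor values.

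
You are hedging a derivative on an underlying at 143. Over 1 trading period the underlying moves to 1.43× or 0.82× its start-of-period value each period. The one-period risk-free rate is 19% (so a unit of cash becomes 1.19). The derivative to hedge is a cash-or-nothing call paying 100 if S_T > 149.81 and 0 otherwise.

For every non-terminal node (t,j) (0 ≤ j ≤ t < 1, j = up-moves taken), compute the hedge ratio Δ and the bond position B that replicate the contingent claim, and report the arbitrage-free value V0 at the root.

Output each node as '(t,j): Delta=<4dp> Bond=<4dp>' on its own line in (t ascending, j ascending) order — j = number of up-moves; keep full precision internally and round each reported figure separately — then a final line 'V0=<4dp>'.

(0,0): Delta=1.1464 Bond=-112.9632
V0=50.9712

Risk-neutral probability p* = (R−d)/(u−d) = (1.19−0.82)/(1.43−0.82) = 0.6066.
Terminal values V(1,·): V(1,0)=0.0000, V(1,1)=100.0000
Node (0,0) S=143.0000: V=(p*·100.0000+(1−p*)·0.0000)/1.19=50.9712; Δ=(100.0000−0.0000)/(204.4900−117.2600)=1.1464; B=V−Δ·S=-112.9632
Self-financing check: at every node Δ·S+B equals the discounted successor values.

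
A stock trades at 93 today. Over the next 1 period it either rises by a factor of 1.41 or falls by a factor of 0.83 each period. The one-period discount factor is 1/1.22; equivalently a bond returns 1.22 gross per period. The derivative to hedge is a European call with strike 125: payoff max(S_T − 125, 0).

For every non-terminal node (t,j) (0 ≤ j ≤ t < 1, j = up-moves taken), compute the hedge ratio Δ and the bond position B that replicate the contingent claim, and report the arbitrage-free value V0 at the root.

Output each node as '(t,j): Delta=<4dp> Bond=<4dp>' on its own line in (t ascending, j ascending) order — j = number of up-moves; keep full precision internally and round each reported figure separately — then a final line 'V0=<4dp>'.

Risk-neutral probability p* = (R−d)/(u−d) = (1.22−0.83)/(1.41−0.83) = 0.6724.
At expiry t=1: V(1,0)=0.0000, V(1,1)=6.1300
Node (0,0) S=93.0000: V=(p*·6.1300+(1−p*)·0.0000)/1.22=3.3786; Δ=(6.1300−0.0000)/(131.1300−77.1900)=0.1136; B=V−Δ·S=-7.1904
The time-0 hedge costs 3.3786, which is the no-arbitrage price.

(0,0): Delta=0.1136 Bond=-7.1904
V0=3.3786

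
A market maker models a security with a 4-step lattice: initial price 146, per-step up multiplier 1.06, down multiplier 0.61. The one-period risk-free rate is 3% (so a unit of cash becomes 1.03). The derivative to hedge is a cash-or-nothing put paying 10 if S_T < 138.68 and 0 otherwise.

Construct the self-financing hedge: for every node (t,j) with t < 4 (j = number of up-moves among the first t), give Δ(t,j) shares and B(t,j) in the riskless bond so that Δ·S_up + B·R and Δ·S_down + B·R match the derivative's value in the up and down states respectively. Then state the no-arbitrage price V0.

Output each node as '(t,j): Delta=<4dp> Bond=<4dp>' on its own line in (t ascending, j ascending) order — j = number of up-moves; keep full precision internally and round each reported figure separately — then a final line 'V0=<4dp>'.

(0,0): Delta=-0.1132 Bond=18.6770
(1,0): Delta=0.0000 Bond=9.1514
(1,1): Delta=-0.1179 Bond=19.9578
(2,0): Delta=0.0000 Bond=9.4260
(2,1): Delta=0.0000 Bond=9.4260
(2,2): Delta=-0.1228 Bond=21.3515
(3,0): Delta=0.0000 Bond=9.7087
(3,1): Delta=0.0000 Bond=9.7087
(3,2): Delta=0.0000 Bond=9.7087
(3,3): Delta=-0.1278 Bond=22.8695
V0=2.1427

Since d<R<u, set p* = (R−d)/(u−d) = 0.9333; price each node as the discounted p*-expectation of its children.
Payoff layer (t=4): V(4,0)=10.0000, V(4,1)=10.0000, V(4,2)=10.0000, V(4,3)=10.0000, V(4,4)=0.0000
  t=3,j=0: stock 33.1392 → up 35.1276 (V=10.0000), down 20.2149 (V=10.0000). Price 9.7087; hedge Δ=0.0000, bond B=9.7087.
  t=3,j=1: stock 57.5862 → up 61.0414 (V=10.0000), down 35.1276 (V=10.0000). Price 9.7087; hedge Δ=0.0000, bond B=9.7087.
  t=3,j=2: stock 100.0678 → up 106.0719 (V=10.0000), down 61.0414 (V=10.0000). Price 9.7087; hedge Δ=0.0000, bond B=9.7087.
  t=3,j=3: stock 173.8883 → up 184.3216 (V=0.0000), down 106.0719 (V=10.0000). Price 0.6472; hedge Δ=-0.1278, bond B=22.8695.
  t=2,j=0: stock 54.3266 → up 57.5862 (V=9.7087), down 33.1392 (V=9.7087). Price 9.4260; hedge Δ=0.0000, bond B=9.4260.
  t=2,j=1: stock 94.4036 → up 100.0678 (V=9.7087), down 57.5862 (V=9.7087). Price 9.4260; hedge Δ=0.0000, bond B=9.4260.
  t=2,j=2: stock 164.0456 → up 173.8883 (V=0.6472), down 100.0678 (V=9.7087). Price 1.2149; hedge Δ=-0.1228, bond B=21.3515.
  t=1,j=0: stock 89.0600 → up 94.4036 (V=9.4260), down 54.3266 (V=9.4260). Price 9.1514; hedge Δ=0.0000, bond B=9.1514.
  t=1,j=1: stock 154.7600 → up 164.0456 (V=1.2149), down 94.4036 (V=9.4260). Price 1.7110; hedge Δ=-0.1179, bond B=19.9578.
  t=0,j=0: stock 146.0000 → up 154.7600 (V=1.7110), down 89.0600 (V=9.1514). Price 2.1427; hedge Δ=-0.1132, bond B=18.6770.
Self-financing check: at every node Δ·S+B equals the discounted successor values.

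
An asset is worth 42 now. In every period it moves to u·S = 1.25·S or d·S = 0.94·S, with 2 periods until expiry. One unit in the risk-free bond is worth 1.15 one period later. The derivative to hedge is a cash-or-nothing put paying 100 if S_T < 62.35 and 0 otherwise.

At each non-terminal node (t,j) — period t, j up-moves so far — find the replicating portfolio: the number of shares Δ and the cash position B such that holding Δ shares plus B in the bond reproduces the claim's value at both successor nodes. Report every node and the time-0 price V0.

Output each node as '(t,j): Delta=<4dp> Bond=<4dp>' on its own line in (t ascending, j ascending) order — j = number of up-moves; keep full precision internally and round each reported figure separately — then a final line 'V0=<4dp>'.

(0,0): Delta=-4.5243 Bond=230.9346
(1,0): Delta=0.0000 Bond=86.9565
(1,1): Delta=-6.1444 Bond=350.6311
V0=40.9152

Risk-neutral probability p* = (R−d)/(u−d) = (1.15−0.94)/(1.25−0.94) = 0.6774.
Payoff layer (t=2): V(2,0)=100.0000, V(2,1)=100.0000, V(2,2)=0.0000
  t=1,j=0: stock 39.4800 → up 49.3500 (V=100.0000), down 37.1112 (V=100.0000). Price 86.9565; hedge Δ=0.0000, bond B=86.9565.
  t=1,j=1: stock 52.5000 → up 65.6250 (V=0.0000), down 49.3500 (V=100.0000). Price 28.0505; hedge Δ=-6.1444, bond B=350.6311.
  t=0,j=0: stock 42.0000 → up 52.5000 (V=28.0505), down 39.4800 (V=86.9565). Price 40.9152; hedge Δ=-4.5243, bond B=230.9346.
The time-0 hedge costs 40.9152, which is the no-arbitrage price.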